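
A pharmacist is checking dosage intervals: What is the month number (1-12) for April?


Calendar month order:
3. March
4. April <--
5. May
April is month number 4

4


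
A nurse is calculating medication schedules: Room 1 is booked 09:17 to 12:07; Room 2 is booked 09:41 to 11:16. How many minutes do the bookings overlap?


Interval A: [557, 727] minutes from midnight
Interval B: [581, 676] minutes from midnight
Overlap start = max(557, 581) = 581
Overlap end = min(727, 676) = 676
Overlap = 676 - 581 = 95 minutes

95


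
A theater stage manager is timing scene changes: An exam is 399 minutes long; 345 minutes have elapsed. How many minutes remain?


Total budget: 399 minutes
Time used: 345 minutes
Remaining: 399 - 345 = 54 minutes
Percent used: 86.5%
Percent remaining: 13.5%

54


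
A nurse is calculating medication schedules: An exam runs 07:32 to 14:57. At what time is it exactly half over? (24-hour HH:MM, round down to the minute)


Start time: 07:32 = 452 minutes from midnight
End time: 14:57 = 897 minutes from midnight
Sum: 452 + 897 = 1349
Midpoint: 1349 / 2 = 674 minutes
Convert: 674 / 60 = 11 hours, 14 minutes
Result: 11:14

11:14


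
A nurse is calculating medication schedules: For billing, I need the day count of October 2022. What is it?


Month: October
Year: 2022
October is a 31-day month
Total: 31 days

31


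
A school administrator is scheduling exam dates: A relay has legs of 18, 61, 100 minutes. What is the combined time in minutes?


Durations: 18, 61, 100
Running sum: 18
+ 61 = 79
+ 100 = 179
Total duration: 179 minutes
That is 2 hours and 59 minutes

179


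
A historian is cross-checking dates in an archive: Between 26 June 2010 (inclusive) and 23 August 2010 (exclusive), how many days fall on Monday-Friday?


Start: 2010-06-26 (Saturday)
End (exclusive): 2010-08-23 (Monday)
Total calendar days: 58
Full weeks: 58 // 7 = 8 -> 40 weekdays
Remaining 2 days starting on Saturday:
  Sat(-), Sun(-) -> 0 weekdays
Total business days: 40 + 0 = 40

40


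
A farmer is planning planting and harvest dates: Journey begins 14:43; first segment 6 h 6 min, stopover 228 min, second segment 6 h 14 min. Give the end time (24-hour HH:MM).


Depart: 14:43
Leg 1: +366 min -> 20:49
Layover: +228 min -> 00:37
Leg 2: +374 min -> 06:51
Total travel: 968 minutes = 16h 8m
Arrival: 06:51

06:51


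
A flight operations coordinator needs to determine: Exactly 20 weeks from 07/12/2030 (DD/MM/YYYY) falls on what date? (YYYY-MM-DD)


Start: 2030-12-07
Weeks to add: 20
Convert to days: 20 x 7 = 140 days
Add 140 days to 2030-12-07
Result: 2031-04-26

2031-04-26


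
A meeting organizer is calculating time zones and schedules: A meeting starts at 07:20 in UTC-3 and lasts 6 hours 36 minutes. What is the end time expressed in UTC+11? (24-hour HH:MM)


Start: 07:20 in UTC-3
Step 1 - add duration:
  minutes: 20 + 36 = 56
  hours: 7 + 6 + 0 = 13
  end in UTC-3: 13:56
Step 2 - convert UTC-3 -> UTC+11:
  offset difference: 11 - (-3) = 14 hours
  13 + (14) = 27 -> mod 24 = 3
Result: 03:56 in UTC+11

03:56


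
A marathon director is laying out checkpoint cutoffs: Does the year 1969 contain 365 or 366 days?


Year: 1969
Check leap year rules:
Divisible by 4? No
1969 is not a leap year
Days: 365

365


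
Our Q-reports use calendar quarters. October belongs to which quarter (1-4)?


Month: October (month 10)
Q1: January-March (months 1-3)
Q2: April-June (months 4-6)
Q3: July-September (months 7-9)
Q4: October-December (months 10-12)
Month 10 falls in Q4

4


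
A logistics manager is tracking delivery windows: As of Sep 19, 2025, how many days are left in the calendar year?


Start: September 19, 2025
End: December 31, 2025
Days left in September: 11
October: 31
November: 30
December: 31
Sum of remaining months: 92
Total: 11 + 92 = 103

103


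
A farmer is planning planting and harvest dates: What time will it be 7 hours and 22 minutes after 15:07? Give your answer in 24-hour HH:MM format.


Start time: 15:07
Adding: 7 hours 22 minutes
Minutes: 7 + 22 = 29
Hours: 15 + 7 + 0 = 22
Result: 22:29

22:29


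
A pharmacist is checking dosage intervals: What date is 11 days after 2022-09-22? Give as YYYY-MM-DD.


Start: 2022-09-22
Adding 11 days
Days remaining in September: 8
After September: 3 days still to add
October 2022 has 31 days, need 3
Result: 2022-10-03

2022-10-03


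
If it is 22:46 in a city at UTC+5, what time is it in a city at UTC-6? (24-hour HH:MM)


Local time: 22:46 at UTC+5 (offset 5h)
Target zone: UTC-6 (offset -6h)
Difference: -6 - (5) = -11 hours
Calculation: 22 + (-11) = 11
Result: 11:46

11:46


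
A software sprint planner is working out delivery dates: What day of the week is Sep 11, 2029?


Date: 2029-09-11
January 1, 2029 is a Monday
Day of year: 254
Offset from Jan 1: 253 days
253 mod 7 = 1
Result: Tuesday

Tuesday


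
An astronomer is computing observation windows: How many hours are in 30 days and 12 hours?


Days: 30
Extra hours: 12
Hours per day: 24
Days to hours: 30 x 24 = 720
Total: 720 + 12 = 732

732


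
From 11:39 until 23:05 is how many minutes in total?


Start time: 11:39 = 699 minutes from midnight
End time: 23:05 = 1385 minutes from midnight
Difference: 1385 - 699 = 686 minutes
That is 11 hours and 26 minutes

686


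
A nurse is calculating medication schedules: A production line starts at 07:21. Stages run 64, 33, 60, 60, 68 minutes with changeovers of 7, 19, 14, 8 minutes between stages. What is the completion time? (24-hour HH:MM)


Start: 07:21 = 441 min from midnight
  after task 1 (64 min): 08:25
  after break (7 min): 08:32
  after task 2 (33 min): 09:05
  after break (19 min): 09:24
  after task 3 (60 min): 10:24
  after break (14 min): 10:38
  after task 4 (60 min): 11:38
  after break (8 min): 11:46
  after task 5 (68 min): 12:54
Total elapsed: 333 minutes
End time: 12:54

12:54


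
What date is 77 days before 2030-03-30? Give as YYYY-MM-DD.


Start: 2030-03-30
Subtracting 77 days
Days already passed in March: 30
After going back through March: 47 more days to subtract
February 2030: 28 days, 19 remaining
January 2030 has 31 days, need 19
Result: 2030-01-12

2030-01-12


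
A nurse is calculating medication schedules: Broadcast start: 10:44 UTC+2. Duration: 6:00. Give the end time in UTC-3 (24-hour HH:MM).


Start: 10:44 in UTC+2
Step 1 - add duration:
  minutes: 44 + 0 = 44
  hours: 10 + 6 + 0 = 16
  end in UTC+2: 16:44
Step 2 - convert UTC+2 -> UTC-3:
  offset difference: -3 - (2) = -5 hours
  16 + (-5) = 11 -> mod 24 = 11
Result: 11:44 in UTC-3

11:44


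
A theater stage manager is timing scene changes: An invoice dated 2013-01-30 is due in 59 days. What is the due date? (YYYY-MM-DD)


Start: 2013-01-30
Adding 59 days
Days remaining in January: 1
After January: 58 days still to add
February 2013: 28 days, 30 remaining
March 2013 has 31 days, need 30
Result: 2013-03-30

2013-03-30


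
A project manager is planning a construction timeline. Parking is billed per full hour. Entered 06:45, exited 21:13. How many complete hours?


Start: 06:45
End: 21:13
Hour difference: 21 - 6 = 15 hours
Minute difference: 13 - 45 = -32 minutes
Total minutes: 868
Complete hours: 868 / 60 = 14 (remainder 28)

14


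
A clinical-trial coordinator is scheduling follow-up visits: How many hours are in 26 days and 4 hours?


Days: 26
Extra hours: 4
Hours per day: 24
Days to hours: 26 x 24 = 624
Total: 624 + 4 = 628

628


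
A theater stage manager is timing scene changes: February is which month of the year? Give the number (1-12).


Calendar month order:
1. January
2. February <--
3. March
February is month number 2

2


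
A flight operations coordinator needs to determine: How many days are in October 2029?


Month: October
Year: 2029
October is a 31-day month
Total: 31 days

31


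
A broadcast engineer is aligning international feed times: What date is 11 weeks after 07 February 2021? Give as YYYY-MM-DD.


Start: 2021-02-07
Weeks to add: 11
Convert to days: 11 x 7 = 77 days
Add 77 days to 2021-02-07
Result: 2021-04-25

2021-04-25


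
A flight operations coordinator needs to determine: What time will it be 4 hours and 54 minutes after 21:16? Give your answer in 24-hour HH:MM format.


Start time: 21:16
Adding: 4 hours 54 minutes
Minutes: 16 + 54 = 70
Minute overflow: 70 >= 60, so carry 1 hour, minutes = 10
Hours: 21 + 4 + 1 = 26
Hour wraparound: 26 mod 24 = 2
Result: 02:10

02:10


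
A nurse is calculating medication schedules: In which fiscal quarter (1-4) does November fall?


Month: November (month 11)
Q1: January-March (months 1-3)
Q2: April-June (months 4-6)
Q3: July-September (months 7-9)
Q4: October-December (months 10-12)
Month 11 falls in Q4

4


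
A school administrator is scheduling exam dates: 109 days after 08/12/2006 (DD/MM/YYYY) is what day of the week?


Start: 2006-12-08 (Friday)
Step 1 - find target date: add 109 days
  2006-12-08 + 109 days = 2007-03-27
Step 2 - day of week:
  109 mod 7 = 4
  Friday + 4 days -> Tuesday
Result: Tuesday (2007-03-27)

Tuesday


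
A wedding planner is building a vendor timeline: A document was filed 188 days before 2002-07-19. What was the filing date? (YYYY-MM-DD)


Start: 2002-07-19
Subtracting 188 days
Days already passed in July: 19
After going back through July: 169 more days to subtract
June 2002: 30 days, 139 remaining
May 2002: 31 days, 108 remaining
April 2002: 30 days, 78 remaining
March 2002: 31 days, 47 remaining
Result: 2002-01-12

2002-01-12


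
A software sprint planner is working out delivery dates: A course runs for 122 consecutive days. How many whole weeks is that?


Total days: 122
Days per week: 7
Division: 122 / 7 = 17 remainder 3
Complete weeks: 17
Remaining days: 3

17


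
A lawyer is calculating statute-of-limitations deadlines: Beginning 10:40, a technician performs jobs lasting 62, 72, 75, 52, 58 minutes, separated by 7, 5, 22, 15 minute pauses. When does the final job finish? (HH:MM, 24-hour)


Start: 10:40 = 640 min from midnight
  after task 1 (62 min): 11:42
  after break (7 min): 11:49
  after task 2 (72 min): 13:01
  after break (5 min): 13:06
  after task 3 (75 min): 14:21
  after break (22 min): 14:43
  after task 4 (52 min): 15:35
  after break (15 min): 15:50
  after task 5 (58 min): 16:48
Total elapsed: 368 minutes
End time: 16:48

16:48


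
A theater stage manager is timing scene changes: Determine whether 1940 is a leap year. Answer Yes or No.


Year: 1940
Divisible by 4? 1940 / 4 = 485.0 -> Yes
Divisible by 100? 1940 / 100 = 19.4 -> No
Divisible by 4 but not 100, so it IS a leap year

Yes


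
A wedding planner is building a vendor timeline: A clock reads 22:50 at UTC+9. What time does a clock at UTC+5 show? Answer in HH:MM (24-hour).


Local time: 22:50 at UTC+9 (offset 9h)
Target zone: UTC+5 (offset 5h)
Difference: 5 - (9) = -4 hours
Calculation: 22 + (-4) = 18
Result: 18:50

18:50


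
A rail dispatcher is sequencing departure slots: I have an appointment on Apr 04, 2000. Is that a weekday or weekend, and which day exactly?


Date: 2000-04-04
January 1, 2000 is a Saturday
Day of year: 95
Offset from Jan 1: 94 days
94 mod 7 = 3
Result: Tuesday

Tuesday


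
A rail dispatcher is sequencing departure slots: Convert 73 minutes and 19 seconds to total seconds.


Minutes: 73
Extra seconds: 19
Seconds per minute: 60
Minutes to seconds: 73 x 60 = 4380
Total: 4380 + 19 = 4399

4399


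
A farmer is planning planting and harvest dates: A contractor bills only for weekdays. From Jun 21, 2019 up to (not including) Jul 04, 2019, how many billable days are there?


Start: 2019-06-21 (Friday)
End (exclusive): 2019-07-04 (Thursday)
Total calendar days: 13
Full weeks: 13 // 7 = 1 -> 5 weekdays
Remaining 6 days starting on Friday:
  Fri(w), Sat(-), Sun(-), Mon(w), Tue(w), Wed(w) -> 4 weekdays
Total business days: 5 + 4 = 9

9


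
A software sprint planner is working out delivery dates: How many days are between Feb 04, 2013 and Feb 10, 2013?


Start date: 2013-02-04
End date: 2013-02-10
Feb 2013: +6 days
Total: 6 days

6


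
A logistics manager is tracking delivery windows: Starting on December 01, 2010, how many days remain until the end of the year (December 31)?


Start: December 01, 2010
End: December 31, 2010
Days left in December: 30
Total: 30 days

30


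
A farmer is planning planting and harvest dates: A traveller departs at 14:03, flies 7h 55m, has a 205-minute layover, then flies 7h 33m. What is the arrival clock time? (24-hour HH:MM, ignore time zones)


Depart: 14:03
Leg 1: +475 min -> 21:58
Layover: +205 min -> 01:23
Leg 2: +453 min -> 08:56
Total travel: 1133 minutes = 18h 53m
Arrival: 08:56

08:56


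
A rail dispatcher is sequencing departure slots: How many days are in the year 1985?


Year: 1985
Check leap year rules:
Divisible by 4? No
1985 is not a leap year
Days: 365

365


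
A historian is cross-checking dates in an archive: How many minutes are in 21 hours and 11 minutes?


Hours: 21
Minutes: 11
Convert hours to minutes: 21 x 60 = 1260
Add remaining minutes: 1260 + 11 = 1271

1271


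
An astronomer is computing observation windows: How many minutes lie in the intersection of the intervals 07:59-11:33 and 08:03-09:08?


Interval A: [479, 693] minutes from midnight
Interval B: [483, 548] minutes from midnight
Overlap start = max(479, 483) = 483
Overlap end = min(693, 548) = 548
Overlap = 548 - 483 = 65 minutes

65


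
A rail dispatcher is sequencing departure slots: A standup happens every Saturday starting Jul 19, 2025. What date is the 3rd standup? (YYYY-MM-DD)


First occurrence: 2025-07-19 (occurrence 1)
Each occurrence is 7 days after the previous.
Occurrence 3 is 2 weeks after the first.
2 weeks = 14 days
2025-07-19 + 14 days = 2025-08-02

2025-08-02


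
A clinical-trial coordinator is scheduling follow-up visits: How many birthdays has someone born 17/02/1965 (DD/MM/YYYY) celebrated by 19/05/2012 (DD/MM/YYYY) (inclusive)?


Birth: 1965-02-17
Reference: 2012-05-19
Year difference: 2012 - 1965 = 47
Has birthday (02-17) occurred by 05-19? Yes
Age in full years: 47

47


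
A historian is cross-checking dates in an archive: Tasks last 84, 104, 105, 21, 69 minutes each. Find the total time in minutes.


Durations: 84, 104, 105, 21, 69
Running sum: 84
+ 104 = 188
+ 105 = 293
+ 21 = 314
+ 69 = 383
Total duration: 383 minutes
That is 6 hours and 23 minutes

383


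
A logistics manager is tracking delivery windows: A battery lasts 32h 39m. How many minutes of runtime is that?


Hours: 32
Extra minutes: 39
Minutes per hour: 60
Hours to minutes: 32 x 60 = 1920
Total: 1920 + 39 = 1959

1959


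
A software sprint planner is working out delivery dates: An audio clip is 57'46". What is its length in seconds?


Minutes: 57
Seconds: 46
Convert minutes to seconds: 57 x 60 = 3420
Add remaining seconds: 3420 + 46 = 3466

3466


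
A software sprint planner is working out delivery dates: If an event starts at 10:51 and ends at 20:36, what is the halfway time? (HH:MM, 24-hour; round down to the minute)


Start time: 10:51 = 651 minutes from midnight
End time: 20:36 = 1236 minutes from midnight
Sum: 651 + 1236 = 1887
Midpoint: 1887 / 2 = 943 minutes
Convert: 943 / 60 = 15 hours, 43 minutes
Result: 15:43

15:43


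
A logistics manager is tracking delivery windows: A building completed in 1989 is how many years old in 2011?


Birth year: 1989
Current year: 2011
Age = current year - birth year
Age = 2011 - 1989 = 22

22


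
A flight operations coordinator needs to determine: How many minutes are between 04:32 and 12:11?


Start time: 04:32 = 272 minutes from midnight
End time: 12:11 = 731 minutes from midnight
Difference: 731 - 272 = 459 minutes
That is 7 hours and 39 minutes

459


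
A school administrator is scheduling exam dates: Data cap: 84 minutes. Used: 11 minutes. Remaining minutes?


Total budget: 84 minutes
Time used: 11 minutes
Remaining: 84 - 11 = 73 minutes
Percent used: 13.1%
Percent remaining: 86.9%

73


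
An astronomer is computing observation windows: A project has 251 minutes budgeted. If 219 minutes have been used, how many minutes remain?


Total budget: 251 minutes
Time used: 219 minutes
Remaining: 251 - 219 = 32 minutes
Percent used: 87.3%
Percent remaining: 12.7%

32


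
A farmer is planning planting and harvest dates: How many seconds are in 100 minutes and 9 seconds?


Minutes: 100
Extra seconds: 9
Seconds per minute: 60
Minutes to seconds: 100 x 60 = 6000
Total: 6000 + 9 = 6009

6009


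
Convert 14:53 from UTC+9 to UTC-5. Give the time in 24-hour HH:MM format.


Local time: 14:53 at UTC+9 (offset 9h)
Target zone: UTC-5 (offset -5h)
Difference: -5 - (9) = -14 hours
Calculation: 14 + (-14) = 0
Result: 00:53

00:53


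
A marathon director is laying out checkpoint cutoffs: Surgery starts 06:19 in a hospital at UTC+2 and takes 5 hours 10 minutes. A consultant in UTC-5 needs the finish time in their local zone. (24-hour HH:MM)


Start: 06:19 in UTC+2
Step 1 - add duration:
  minutes: 19 + 10 = 29
  hours: 6 + 5 + 0 = 11
  end in UTC+2: 11:29
Step 2 - convert UTC+2 -> UTC-5:
  offset difference: -5 - (2) = -7 hours
  11 + (-7) = 4 -> mod 24 = 4
Result: 04:29 in UTC-5

04:29


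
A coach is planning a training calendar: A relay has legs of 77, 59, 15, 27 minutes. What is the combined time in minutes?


Durations: 77, 59, 15, 27
Running sum: 77
+ 59 = 136
+ 15 = 151
+ 27 = 178
Total duration: 178 minutes
That is 2 hours and 58 minutes

178


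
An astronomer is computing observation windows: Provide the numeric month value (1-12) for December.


Calendar month order:
11. November
12. December <--
December is month number 12

12


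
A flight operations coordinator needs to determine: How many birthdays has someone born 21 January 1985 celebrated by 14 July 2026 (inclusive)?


Birth: 1985-01-21
Reference: 2026-07-14
Year difference: 2026 - 1985 = 41
Has birthday (01-21) occurred by 07-14? Yes
Age in full years: 41

41


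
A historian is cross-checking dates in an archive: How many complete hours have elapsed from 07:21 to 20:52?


Start: 07:21
End: 20:52
Hour difference: 20 - 7 = 13 hours
Minute difference: 52 - 21 = 31 minutes
Total minutes: 811
Complete hours: 811 / 60 = 13 (remainder 31)

13


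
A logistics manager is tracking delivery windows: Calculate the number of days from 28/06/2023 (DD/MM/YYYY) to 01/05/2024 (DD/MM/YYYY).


Start date: 2023-06-28
End date: 2024-05-01
Jun 2023: +3 days
Jul 2023: +31 days
Aug 2023: +31 days
... (8 more months)
Total: 308 days

308


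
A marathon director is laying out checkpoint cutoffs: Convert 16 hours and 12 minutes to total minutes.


Hours: 16
Minutes: 12
Convert hours to minutes: 16 x 60 = 960
Add remaining minutes: 960 + 12 = 972

972


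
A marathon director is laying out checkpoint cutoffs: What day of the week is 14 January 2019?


Date: 2019-01-14
January 1, 2019 is a Tuesday
Day of year: 14
Offset from Jan 1: 13 days
13 mod 7 = 6
Result: Monday

Monday


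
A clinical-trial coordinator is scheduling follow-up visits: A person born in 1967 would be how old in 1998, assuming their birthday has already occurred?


Birth year: 1967
Current year: 1998
Age = current year - birth year
Age = 1998 - 1967 = 31

31


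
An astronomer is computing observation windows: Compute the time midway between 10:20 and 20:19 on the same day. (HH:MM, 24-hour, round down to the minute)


Start time: 10:20 = 620 minutes from midnight
End time: 20:19 = 1219 minutes from midnight
Sum: 620 + 1219 = 1839
Midpoint: 1839 / 2 = 919 minutes
Convert: 919 / 60 = 15 hours, 19 minutes
Result: 15:19

15:19


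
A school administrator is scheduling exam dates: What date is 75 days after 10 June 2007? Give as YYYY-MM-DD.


Start: 2007-06-10
Adding 75 days
Days remaining in June: 20
After June: 55 days still to add
July 2007: 31 days, 24 remaining
August 2007 has 31 days, need 24
Result: 2007-08-24

2007-08-24


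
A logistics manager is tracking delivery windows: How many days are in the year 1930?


Year: 1930
Check leap year rules:
Divisible by 4? No
1930 is not a leap year
Days: 365

365


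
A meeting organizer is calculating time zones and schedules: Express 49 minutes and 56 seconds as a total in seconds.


Minutes: 49
Seconds: 56
Convert minutes to seconds: 49 x 60 = 2940
Add remaining seconds: 2940 + 56 = 2996

2996


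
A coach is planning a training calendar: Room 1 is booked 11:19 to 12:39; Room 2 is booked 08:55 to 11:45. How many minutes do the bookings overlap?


Interval A: [679, 759] minutes from midnight
Interval B: [535, 705] minutes from midnight
Overlap start = max(679, 535) = 679
Overlap end = min(759, 705) = 705
Overlap = 705 - 679 = 26 minutes

26


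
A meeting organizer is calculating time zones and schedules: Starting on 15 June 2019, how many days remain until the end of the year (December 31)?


Start: June 15, 2019
End: December 31, 2019
Days left in June: 15
July: 31
August: 31
September: 30
October: 31
... plus remaining months
Sum of remaining months: 184
Total: 15 + 184 = 199

199


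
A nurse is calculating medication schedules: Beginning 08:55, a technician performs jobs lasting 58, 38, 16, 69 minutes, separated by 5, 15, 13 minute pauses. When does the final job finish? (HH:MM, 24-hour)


Start: 08:55 = 535 min from midnight
  after task 1 (58 min): 09:53
  after break (5 min): 09:58
  after task 2 (38 min): 10:36
  after break (15 min): 10:51
  after task 3 (16 min): 11:07
  after break (13 min): 11:20
  after task 4 (69 min): 12:29
Total elapsed: 214 minutes
End time: 12:29

12:29


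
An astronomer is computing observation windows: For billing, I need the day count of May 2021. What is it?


Month: May
Year: 2021
May is a 31-day month
Total: 31 days

31


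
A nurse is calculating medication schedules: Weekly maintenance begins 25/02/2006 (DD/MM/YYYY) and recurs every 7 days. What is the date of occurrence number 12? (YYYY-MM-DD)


First occurrence: 2006-02-25 (occurrence 1)
Each occurrence is 7 days after the previous.
Occurrence 12 is 11 weeks after the first.
11 weeks = 77 days
2006-02-25 + 77 days = 2006-05-13

2006-05-13


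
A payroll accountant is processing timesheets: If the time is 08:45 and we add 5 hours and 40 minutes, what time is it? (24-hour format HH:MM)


Start time: 08:45
Adding: 5 hours 40 minutes
Minutes: 45 + 40 = 85
Minute overflow: 85 >= 60, so carry 1 hour, minutes = 25
Hours: 8 + 5 + 1 = 14
Result: 14:25

14:25


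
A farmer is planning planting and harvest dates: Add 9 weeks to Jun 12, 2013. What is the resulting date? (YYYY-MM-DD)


Start: 2013-06-12
Weeks to add: 9
Convert to days: 9 x 7 = 63 days
Add 63 days to 2013-06-12
Result: 2013-08-14

2013-08-14


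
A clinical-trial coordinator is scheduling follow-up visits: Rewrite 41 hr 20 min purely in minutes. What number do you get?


Hours: 41
Extra minutes: 20
Minutes per hour: 60
Hours to minutes: 41 x 60 = 2460
Total: 2460 + 20 = 2480

2480


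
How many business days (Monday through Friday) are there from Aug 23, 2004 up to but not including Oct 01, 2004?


Start: 2004-08-23 (Monday)
End (exclusive): 2004-10-01 (Friday)
Total calendar days: 39
Full weeks: 39 // 7 = 5 -> 25 weekdays
Remaining 4 days starting on Monday:
  Mon(w), Tue(w), Wed(w), Thu(w) -> 4 weekdays
Total business days: 25 + 4 = 29

29


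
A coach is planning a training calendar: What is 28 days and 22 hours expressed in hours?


Days: 28
Extra hours: 22
Hours per day: 24
Days to hours: 28 x 24 = 672
Total: 672 + 22 = 694

694


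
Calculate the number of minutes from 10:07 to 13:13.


Start time: 10:07 = 607 minutes from midnight
End time: 13:13 = 793 minutes from midnight
Difference: 793 - 607 = 186 minutes
That is 3 hours and 6 minutes

186


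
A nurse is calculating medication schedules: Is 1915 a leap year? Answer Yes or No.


Year: 1915
Divisible by 4? 1915 / 4 = 478.75 -> No
Not divisible by 4, so NOT a leap year

No


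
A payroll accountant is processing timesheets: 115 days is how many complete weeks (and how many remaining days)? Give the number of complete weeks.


Total days: 115
Days per week: 7
Division: 115 / 7 = 16 remainder 3
Complete weeks: 16
Remaining days: 3

16


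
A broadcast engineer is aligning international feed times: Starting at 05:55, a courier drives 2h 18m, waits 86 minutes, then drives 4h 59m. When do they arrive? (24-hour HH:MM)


Depart: 05:55
Leg 1: +138 min -> 08:13
Layover: +86 min -> 09:39
Leg 2: +299 min -> 14:38
Total travel: 523 minutes = 8h 43m
Arrival: 14:38

14:38


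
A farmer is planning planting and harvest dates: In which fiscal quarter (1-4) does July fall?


Month: July (month 7)
Q1: January-March (months 1-3)
Q2: April-June (months 4-6)
Q3: July-September (months 7-9)
Q4: October-December (months 10-12)
Month 7 falls in Q3

3


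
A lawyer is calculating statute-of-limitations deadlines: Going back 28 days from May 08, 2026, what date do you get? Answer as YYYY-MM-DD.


Start: 2026-05-08
Subtracting 28 days
Days already passed in May: 8
After going back through May: 20 more days to subtract
April 2026 has 30 days, need 20
Result: 2026-04-10

2026-04-10


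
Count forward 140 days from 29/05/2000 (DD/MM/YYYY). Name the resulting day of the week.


Start: 2000-05-29 (Monday)
Step 1 - find target date: add 140 days
  2000-05-29 + 140 days = 2000-10-16
Step 2 - day of week:
  140 mod 7 = 0
  Monday + 0 days -> Monday
Result: Monday (2000-10-16)

Monday


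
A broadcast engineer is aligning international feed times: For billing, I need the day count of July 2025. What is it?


Month: July
Year: 2025
July is a 31-day month
Total: 31 days

31


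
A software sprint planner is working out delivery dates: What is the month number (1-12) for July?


Calendar month order:
6. June
7. July <--
8. August
July is month number 7

7


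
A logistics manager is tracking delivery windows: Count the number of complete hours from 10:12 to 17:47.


Start: 10:12
End: 17:47
Hour difference: 17 - 10 = 7 hours
Minute difference: 47 - 12 = 35 minutes
Total minutes: 455
Complete hours: 455 / 60 = 7 (remainder 35)

7


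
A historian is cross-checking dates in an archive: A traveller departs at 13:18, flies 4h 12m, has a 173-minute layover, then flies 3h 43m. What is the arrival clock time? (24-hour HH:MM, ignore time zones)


Depart: 13:18
Leg 1: +252 min -> 17:30
Layover: +173 min -> 20:23
Leg 2: +223 min -> 00:06
Total travel: 648 minutes = 10h 48m
Arrival: 00:06

00:06


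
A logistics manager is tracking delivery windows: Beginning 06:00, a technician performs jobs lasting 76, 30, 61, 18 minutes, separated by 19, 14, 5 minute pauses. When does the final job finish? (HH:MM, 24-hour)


Start: 06:00 = 360 min from midnight
  after task 1 (76 min): 07:16
  after break (19 min): 07:35
  after task 2 (30 min): 08:05
  after break (14 min): 08:19
  after task 3 (61 min): 09:20
  after break (5 min): 09:25
  after task 4 (18 min): 09:43
Total elapsed: 223 minutes
End time: 09:43

09:43


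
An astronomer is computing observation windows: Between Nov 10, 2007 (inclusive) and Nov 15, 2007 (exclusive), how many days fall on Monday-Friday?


Start: 2007-11-10 (Saturday)
End (exclusive): 2007-11-15 (Thursday)
Total calendar days: 5
Full weeks: 5 // 7 = 0 -> 0 weekdays
Remaining 5 days starting on Saturday:
  Sat(-), Sun(-), Mon(w), Tue(w), Wed(w) -> 3 weekdays
Total business days: 0 + 3 = 3

3


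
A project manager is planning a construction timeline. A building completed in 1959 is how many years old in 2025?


Birth year: 1959
Current year: 2025
Age = current year - birth year
Age = 2025 - 1959 = 66

66


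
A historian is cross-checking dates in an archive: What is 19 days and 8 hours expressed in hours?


Days: 19
Extra hours: 8
Hours per day: 24
Days to hours: 19 x 24 = 456
Total: 456 + 8 = 464

464


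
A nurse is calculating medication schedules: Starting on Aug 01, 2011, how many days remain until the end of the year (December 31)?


Start: August 01, 2011
End: December 31, 2011
Days left in August: 30
September: 30
October: 31
November: 30
December: 31
Sum of remaining months: 122
Total: 30 + 122 = 152

152


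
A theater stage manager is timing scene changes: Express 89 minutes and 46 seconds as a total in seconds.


Minutes: 89
Seconds: 46
Convert minutes to seconds: 89 x 60 = 5340
Add remaining seconds: 5340 + 46 = 5386

5386


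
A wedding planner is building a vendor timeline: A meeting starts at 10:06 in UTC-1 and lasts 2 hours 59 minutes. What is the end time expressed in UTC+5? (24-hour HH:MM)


Start: 10:06 in UTC-1
Step 1 - add duration:
  minutes: 6 + 59 = 65 (carry 1h)
  hours: 10 + 2 + 1 = 13
  end in UTC-1: 13:05
Step 2 - convert UTC-1 -> UTC+5:
  offset difference: 5 - (-1) = 6 hours
  13 + (6) = 19 -> mod 24 = 19
Result: 19:05 in UTC+5

19:05


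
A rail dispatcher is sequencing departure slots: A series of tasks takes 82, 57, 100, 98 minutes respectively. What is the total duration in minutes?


Durations: 82, 57, 100, 98
Running sum: 82
+ 57 = 139
+ 100 = 239
+ 98 = 337
Total duration: 337 minutes
That is 5 hours and 37 minutes

337


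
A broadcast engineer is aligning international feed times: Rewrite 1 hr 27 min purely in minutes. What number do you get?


Hours: 1
Extra minutes: 27
Minutes per hour: 60
Hours to minutes: 1 x 60 = 60
Total: 60 + 27 = 87

87


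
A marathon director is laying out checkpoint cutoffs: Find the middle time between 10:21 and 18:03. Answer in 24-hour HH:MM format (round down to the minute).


Start time: 10:21 = 621 minutes from midnight
End time: 18:03 = 1083 minutes from midnight
Sum: 621 + 1083 = 1704
Midpoint: 1704 / 2 = 852 minutes
Convert: 852 / 60 = 14 hours, 12 minutes
Result: 14:12

14:12


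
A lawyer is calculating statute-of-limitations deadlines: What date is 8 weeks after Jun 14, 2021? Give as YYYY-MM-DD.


Start: 2021-06-14
Weeks to add: 8
Convert to days: 8 x 7 = 56 days
Add 56 days to 2021-06-14
Result: 2021-08-09

2021-08-09


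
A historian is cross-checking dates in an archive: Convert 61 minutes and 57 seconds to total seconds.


Minutes: 61
Extra seconds: 57
Seconds per minute: 60
Minutes to seconds: 61 x 60 = 3660
Total: 3660 + 57 = 3717

3717


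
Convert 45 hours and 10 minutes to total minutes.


Hours: 45
Minutes: 10
Convert hours to minutes: 45 x 60 = 2700
Add remaining minutes: 2700 + 10 = 2710

2710


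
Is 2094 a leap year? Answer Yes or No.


Year: 2094
Divisible by 4? 2094 / 4 = 523.5 -> No
Not divisible by 4, so NOT a leap year

No


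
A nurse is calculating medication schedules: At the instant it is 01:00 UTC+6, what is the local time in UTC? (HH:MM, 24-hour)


Local time: 01:00 at UTC+6 (offset 6h)
Target zone: UTC (offset 0h)
Difference: 0 - (6) = -6 hours
Calculation: 1 + (-6) = -5
Wraparound: (-5) mod 24 = 19
Result: 19:00

19:00


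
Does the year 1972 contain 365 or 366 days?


Year: 1972
Check leap year rules:
Divisible by 4? Yes
Divisible by 100? No
1972 is a leap year
Days: 366

366


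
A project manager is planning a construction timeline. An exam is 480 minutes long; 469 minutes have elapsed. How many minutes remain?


Total budget: 480 minutes
Time used: 469 minutes
Remaining: 480 - 469 = 11 minutes
Percent used: 97.7%
Percent remaining: 2.3%

11


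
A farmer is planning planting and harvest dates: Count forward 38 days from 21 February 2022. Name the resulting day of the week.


Start: 2022-02-21 (Monday)
Step 1 - find target date: add 38 days
  2022-02-21 + 38 days = 2022-03-31
Step 2 - day of week:
  38 mod 7 = 3
  Monday + 3 days -> Thursday
Result: Thursday (2022-03-31)

Thursday


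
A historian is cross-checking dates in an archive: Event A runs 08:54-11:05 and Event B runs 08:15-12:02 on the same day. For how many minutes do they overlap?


Interval A: [534, 665] minutes from midnight
Interval B: [495, 722] minutes from midnight
Overlap start = max(534, 495) = 534
Overlap end = min(665, 722) = 665
Overlap = 665 - 534 = 131 minutes

131


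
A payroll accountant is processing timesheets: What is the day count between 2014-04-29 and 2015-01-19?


Start date: 2014-04-29
End date: 2015-01-19
Apr 2014: +2 days
May 2014: +31 days
Jun 2014: +30 days
... (7 more months)
Total: 265 days

265


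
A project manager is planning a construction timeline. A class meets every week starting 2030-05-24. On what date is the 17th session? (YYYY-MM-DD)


First occurrence: 2030-05-24 (occurrence 1)
Each occurrence is 7 days after the previous.
Occurrence 17 is 16 weeks after the first.
16 weeks = 112 days
2030-05-24 + 112 days = 2030-09-13

2030-09-13


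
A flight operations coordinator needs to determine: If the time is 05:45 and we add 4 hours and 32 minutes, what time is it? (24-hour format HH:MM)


Start time: 05:45
Adding: 4 hours 32 minutes
Minutes: 45 + 32 = 77
Minute overflow: 77 >= 60, so carry 1 hour, minutes = 17
Hours: 5 + 4 + 1 = 10
Result: 10:17

10:17


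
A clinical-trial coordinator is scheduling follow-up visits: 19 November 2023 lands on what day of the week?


Date: 2023-11-19
January 1, 2023 is a Sunday
Day of year: 323
Offset from Jan 1: 322 days
322 mod 7 = 0
Result: Sunday

Sunday


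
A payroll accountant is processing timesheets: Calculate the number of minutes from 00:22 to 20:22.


Start time: 00:22 = 22 minutes from midnight
End time: 20:22 = 1222 minutes from midnight
Difference: 1222 - 22 = 1200 minutes
That is 20 hours and 0 minutes

1200


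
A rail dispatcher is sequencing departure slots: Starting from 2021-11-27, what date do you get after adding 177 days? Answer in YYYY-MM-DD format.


Start: 2021-11-27
Adding 177 days
Days remaining in November: 3
After November: 174 days still to add
December 2021: 31 days, 143 remaining
January 2022: 31 days, 112 remaining
February 2022: 28 days, 84 remaining
March 2022: 31 days, 53 remaining
Result: 2022-05-23

2022-05-23


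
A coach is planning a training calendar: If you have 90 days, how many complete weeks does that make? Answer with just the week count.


Total days: 90
Days per week: 7
Division: 90 / 7 = 12 remainder 6
Complete weeks: 12
Remaining days: 6

12


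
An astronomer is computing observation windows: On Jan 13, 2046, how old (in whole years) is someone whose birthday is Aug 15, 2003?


Birth: 2003-08-15
Reference: 2046-01-13
Year difference: 2046 - 2003 = 43
Has birthday (08-15) occurred by 01-13? No
Birthday not yet reached this year -> subtract 1
Age in full years: 42

42


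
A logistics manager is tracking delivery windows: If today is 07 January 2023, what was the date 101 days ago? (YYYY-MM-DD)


Start: 2023-01-07
Subtracting 101 days
Days already passed in January: 7
After going back through January: 94 more days to subtract
December 2022: 31 days, 63 remaining
November 2022: 30 days, 33 remaining
October 2022: 31 days, 2 remaining
September 2022 has 30 days, need 2
Result: 2022-09-28

2022-09-28


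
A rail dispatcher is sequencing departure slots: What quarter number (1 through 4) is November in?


Month: November (month 11)
Q1: January-March (months 1-3)
Q2: April-June (months 4-6)
Q3: July-September (months 7-9)
Q4: October-December (months 10-12)
Month 11 falls in Q4

4


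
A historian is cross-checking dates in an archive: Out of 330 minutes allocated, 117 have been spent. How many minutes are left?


Total budget: 330 minutes
Time used: 117 minutes
Remaining: 330 - 117 = 213 minutes
Percent used: 35.5%
Percent remaining: 64.5%

213


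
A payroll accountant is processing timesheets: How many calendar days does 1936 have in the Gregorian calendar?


Year: 1936
Check leap year rules:
Divisible by 4? Yes
Divisible by 100? No
1936 is a leap year
Days: 366

366


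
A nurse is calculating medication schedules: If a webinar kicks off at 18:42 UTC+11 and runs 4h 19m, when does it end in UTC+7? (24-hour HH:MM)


Start: 18:42 in UTC+11
Step 1 - add duration:
  minutes: 42 + 19 = 61 (carry 1h)
  hours: 18 + 4 + 1 = 23
  end in UTC+11: 23:01
Step 2 - convert UTC+11 -> UTC+7:
  offset difference: 7 - (11) = -4 hours
  23 + (-4) = 19 -> mod 24 = 19
Result: 19:01 in UTC+7

19:01


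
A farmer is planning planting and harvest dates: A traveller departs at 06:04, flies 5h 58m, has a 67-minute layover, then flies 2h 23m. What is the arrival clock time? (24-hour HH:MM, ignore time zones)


Depart: 06:04
Leg 1: +358 min -> 12:02
Layover: +67 min -> 13:09
Leg 2: +143 min -> 15:32
Total travel: 568 minutes = 9h 28m
Arrival: 15:32

15:32


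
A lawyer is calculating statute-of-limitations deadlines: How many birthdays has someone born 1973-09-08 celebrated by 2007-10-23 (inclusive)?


Birth: 1973-09-08
Reference: 2007-10-23
Year difference: 2007 - 1973 = 34
Has birthday (09-08) occurred by 10-23? Yes
Age in full years: 34

34


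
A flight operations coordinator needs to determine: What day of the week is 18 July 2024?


Date: 2024-07-18
January 1, 2024 is a Monday
Day of year: 200
Offset from Jan 1: 199 days
199 mod 7 = 3
Result: Thursday

Thursday


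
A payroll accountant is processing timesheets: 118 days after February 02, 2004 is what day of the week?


Start: 2004-02-02 (Monday)
Step 1 - find target date: add 118 days
  2004-02-02 + 118 days = 2004-05-30
Step 2 - day of week:
  118 mod 7 = 6
  Monday + 6 days -> Sunday
Result: Sunday (2004-05-30)

Sunday


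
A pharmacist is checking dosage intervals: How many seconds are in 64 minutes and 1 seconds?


Minutes: 64
Extra seconds: 1
Seconds per minute: 60
Minutes to seconds: 64 x 60 = 3840
Total: 3840 + 1 = 3841

3841


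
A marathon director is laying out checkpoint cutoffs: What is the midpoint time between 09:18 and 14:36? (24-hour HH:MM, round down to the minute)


Start time: 09:18 = 558 minutes from midnight
End time: 14:36 = 876 minutes from midnight
Sum: 558 + 876 = 1434
Midpoint: 1434 / 2 = 717 minutes
Convert: 717 / 60 = 11 hours, 57 minutes
Result: 11:57

11:57


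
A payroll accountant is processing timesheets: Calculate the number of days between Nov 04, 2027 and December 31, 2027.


Start: November 04, 2027
End: December 31, 2027
Days left in November: 26
December: 31
Sum of remaining months: 31
Total: 26 + 31 = 57

57


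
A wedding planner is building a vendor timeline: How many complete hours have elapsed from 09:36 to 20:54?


Start: 09:36
End: 20:54
Hour difference: 20 - 9 = 11 hours
Minute difference: 54 - 36 = 18 minutes
Total minutes: 678
Complete hours: 678 / 60 = 11 (remainder 18)

11


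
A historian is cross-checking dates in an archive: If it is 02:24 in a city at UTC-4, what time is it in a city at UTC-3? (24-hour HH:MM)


Local time: 02:24 at UTC-4 (offset -4h)
Target zone: UTC-3 (offset -3h)
Difference: -3 - (-4) = 1 hours
Calculation: 2 + (1) = 3
Result: 03:24

03:24


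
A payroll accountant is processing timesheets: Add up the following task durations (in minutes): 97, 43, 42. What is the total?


Durations: 97, 43, 42
Running sum: 97
+ 43 = 140
+ 42 = 182
Total duration: 182 minutes
That is 3 hours and 2 minutes

182


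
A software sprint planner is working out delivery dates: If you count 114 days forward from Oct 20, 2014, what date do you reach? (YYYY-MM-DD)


Start: 2014-10-20
Adding 114 days
Days remaining in October: 11
After October: 103 days still to add
November 2014: 30 days, 73 remaining
December 2014: 31 days, 42 remaining
January 2015: 31 days, 11 remaining
February 2015 has 28 days, need 11
Result: 2015-02-11

2015-02-11


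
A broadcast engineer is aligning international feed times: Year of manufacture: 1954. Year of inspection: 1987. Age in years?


Birth year: 1954
Current year: 1987
Age = current year - birth year
Age = 1987 - 1954 = 33

33
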